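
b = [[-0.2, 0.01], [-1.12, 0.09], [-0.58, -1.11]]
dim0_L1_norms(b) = [1.9, 1.21]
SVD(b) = [[-0.11,-0.13], [-0.61,-0.77], [-0.78,0.62]] @ diag([1.417993388835142, 0.9275746596473141]) @ [[0.82, 0.57],[0.57, -0.82]]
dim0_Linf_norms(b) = [1.12, 1.11]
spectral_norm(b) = 1.42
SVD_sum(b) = [[-0.13, -0.09], [-0.71, -0.5], [-0.91, -0.64]] + [[-0.07,0.1], [-0.41,0.59], [0.33,-0.47]]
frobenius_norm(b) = 1.69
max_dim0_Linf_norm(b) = 1.12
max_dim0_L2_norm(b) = 1.28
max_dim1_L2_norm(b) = 1.25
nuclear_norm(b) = 2.35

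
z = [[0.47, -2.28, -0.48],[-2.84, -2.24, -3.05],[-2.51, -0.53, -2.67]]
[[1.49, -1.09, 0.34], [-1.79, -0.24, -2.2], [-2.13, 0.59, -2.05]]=z @ [[1.16, 0.03, 0.58],[-0.37, 0.56, -0.08],[-0.22, -0.36, 0.24]]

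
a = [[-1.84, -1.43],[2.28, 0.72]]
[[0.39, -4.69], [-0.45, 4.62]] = a @[[-0.19, 1.67],[-0.03, 1.13]]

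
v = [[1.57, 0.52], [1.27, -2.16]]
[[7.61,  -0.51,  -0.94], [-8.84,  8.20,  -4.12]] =v@[[2.92, 0.78, -1.03], [5.81, -3.34, 1.30]]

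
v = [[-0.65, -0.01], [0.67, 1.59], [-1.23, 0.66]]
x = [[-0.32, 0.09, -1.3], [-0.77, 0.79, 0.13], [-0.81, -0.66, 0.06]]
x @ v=[[1.87, -0.71], [0.87, 1.35], [0.01, -1.0]]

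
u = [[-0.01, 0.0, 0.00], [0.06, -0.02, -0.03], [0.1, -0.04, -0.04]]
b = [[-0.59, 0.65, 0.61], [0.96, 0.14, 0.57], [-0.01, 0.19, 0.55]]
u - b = [[0.58, -0.65, -0.61], [-0.9, -0.16, -0.60], [0.11, -0.23, -0.59]]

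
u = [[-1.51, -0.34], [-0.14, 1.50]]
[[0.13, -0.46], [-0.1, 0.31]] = u @ [[-0.07, 0.25], [-0.07, 0.23]]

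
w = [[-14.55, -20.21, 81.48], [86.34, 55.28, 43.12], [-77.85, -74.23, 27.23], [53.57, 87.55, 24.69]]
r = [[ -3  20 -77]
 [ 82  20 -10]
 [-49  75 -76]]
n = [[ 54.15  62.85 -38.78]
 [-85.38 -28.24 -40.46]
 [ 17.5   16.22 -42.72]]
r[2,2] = -76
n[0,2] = -38.78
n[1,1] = -28.24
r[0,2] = -77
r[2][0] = -49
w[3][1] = 87.55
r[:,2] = [-77, -10, -76]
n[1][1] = -28.24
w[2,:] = [-77.85, -74.23, 27.23]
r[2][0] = -49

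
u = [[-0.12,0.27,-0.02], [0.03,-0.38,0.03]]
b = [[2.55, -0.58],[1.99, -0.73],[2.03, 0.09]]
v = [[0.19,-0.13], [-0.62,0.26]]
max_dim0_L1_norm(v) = 0.81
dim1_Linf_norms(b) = [2.55, 1.99, 2.03]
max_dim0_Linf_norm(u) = 0.38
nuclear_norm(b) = 4.48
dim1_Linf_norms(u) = [0.27, 0.38]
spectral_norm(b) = 3.89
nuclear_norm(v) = 0.75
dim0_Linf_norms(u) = [0.12, 0.38, 0.03]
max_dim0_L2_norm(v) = 0.65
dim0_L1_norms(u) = [0.15, 0.65, 0.05]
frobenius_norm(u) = 0.48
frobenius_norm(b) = 3.93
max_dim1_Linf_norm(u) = 0.38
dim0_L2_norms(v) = [0.65, 0.29]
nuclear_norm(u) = 0.56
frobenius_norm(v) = 0.71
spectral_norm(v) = 0.71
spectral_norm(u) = 0.48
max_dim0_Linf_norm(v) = 0.62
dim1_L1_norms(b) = [3.13, 2.72, 2.12]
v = u @ b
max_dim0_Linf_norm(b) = 2.55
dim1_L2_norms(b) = [2.62, 2.12, 2.03]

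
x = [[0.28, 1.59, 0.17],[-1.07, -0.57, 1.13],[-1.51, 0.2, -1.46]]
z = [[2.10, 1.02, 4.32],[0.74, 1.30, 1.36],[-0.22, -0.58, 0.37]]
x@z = [[1.73, 2.25, 3.43],[-2.92, -2.49, -4.98],[-2.7, -0.43, -6.79]]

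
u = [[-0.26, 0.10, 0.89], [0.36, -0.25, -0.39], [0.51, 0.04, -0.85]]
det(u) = 0.08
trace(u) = -1.36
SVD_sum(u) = [[-0.41, 0.08, 0.82], [0.24, -0.05, -0.47], [0.44, -0.09, -0.87]] + [[0.06, -0.07, 0.04], [0.14, -0.18, 0.09], [-0.02, 0.03, -0.02]] + [[0.09, 0.09, 0.04], [-0.02, -0.02, -0.01], [0.10, 0.1, 0.04]]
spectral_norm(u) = 1.44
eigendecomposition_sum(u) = [[-0.41, 0.01, 0.82], [0.30, -0.01, -0.61], [0.44, -0.01, -0.88]] + [[0.15, 0.04, 0.11], [0.05, 0.01, 0.04], [0.07, 0.02, 0.05]] + [[-0.0, 0.05, -0.04], [0.00, -0.26, 0.18], [-0.00, 0.03, -0.02]]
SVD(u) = [[-0.64, -0.36, 0.68], [0.37, -0.92, -0.14], [0.68, 0.16, 0.72]] @ diag([1.4439602954220137, 0.27185205411028796, 0.19792707222809988]) @ [[0.45, -0.09, -0.89], [-0.57, 0.74, -0.36], [0.69, 0.67, 0.28]]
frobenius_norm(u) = 1.48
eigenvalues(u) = [-1.29, 0.21, -0.28]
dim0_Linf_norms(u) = [0.51, 0.25, 0.89]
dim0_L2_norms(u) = [0.68, 0.27, 1.29]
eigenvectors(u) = [[-0.61, 0.85, 0.19], [0.45, 0.31, -0.98], [0.65, 0.42, 0.11]]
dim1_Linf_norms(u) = [0.89, 0.39, 0.85]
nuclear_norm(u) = 1.91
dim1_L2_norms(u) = [0.93, 0.59, 0.99]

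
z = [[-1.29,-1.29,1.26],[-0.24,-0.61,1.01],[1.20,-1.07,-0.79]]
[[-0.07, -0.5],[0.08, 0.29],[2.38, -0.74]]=z@[[0.75, 0.51], [-1.09, 0.67], [-0.40, 0.81]]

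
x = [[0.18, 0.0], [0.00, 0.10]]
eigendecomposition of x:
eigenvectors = [[1.00, 0.00], [0.0, 1.00]]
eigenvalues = [0.18, 0.1]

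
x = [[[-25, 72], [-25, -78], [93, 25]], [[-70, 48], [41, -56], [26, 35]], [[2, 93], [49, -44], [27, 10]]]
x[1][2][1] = 35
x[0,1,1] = -78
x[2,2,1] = 10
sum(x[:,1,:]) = -113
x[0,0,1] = 72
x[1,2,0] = 26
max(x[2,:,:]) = 93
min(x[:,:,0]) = -70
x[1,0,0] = -70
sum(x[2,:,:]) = 137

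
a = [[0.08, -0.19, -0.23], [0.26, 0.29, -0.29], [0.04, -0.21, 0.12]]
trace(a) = 0.49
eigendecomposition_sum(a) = [[-0.02+0.00j, -0.03+0.00j, 0.04-0.00j], [0.14+0.00j, (0.25+0j), (-0.32+0j)], [-0.09+0.00j, -0.17+0.00j, (0.21-0j)]] + [[0.05+0.11j, -0.08+0.01j, (-0.13+0j)], [(0.06-0.04j), (0.02+0.05j), (0.02+0.08j)], [0.07+0.02j, -0.02+0.04j, -0.05+0.06j]] + [[0.05-0.11j, -0.08-0.01j, -0.13-0.00j],  [(0.06+0.04j), (0.02-0.05j), 0.02-0.08j],  [0.07-0.02j, -0.02-0.04j, -0.05-0.06j]]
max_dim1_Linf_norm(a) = 0.29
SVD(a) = [[0.14, 0.94, 0.33], [0.92, -0.0, -0.38], [-0.36, 0.35, -0.86]] @ diag([0.523197231816803, 0.3181817803614844, 0.12776936747605286]) @ [[0.45, 0.61, -0.65], [0.28, -0.79, -0.54], [-0.85, 0.06, -0.53]]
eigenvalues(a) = [(0.45+0j), (0.02+0.22j), (0.02-0.22j)]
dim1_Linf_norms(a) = [0.23, 0.29, 0.21]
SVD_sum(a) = [[0.03, 0.04, -0.05], [0.22, 0.29, -0.32], [-0.08, -0.11, 0.12]] + [[0.08, -0.24, -0.16], [-0.00, 0.00, 0.00], [0.03, -0.09, -0.06]] + [[-0.04,0.00,-0.02], [0.04,-0.00,0.03], [0.09,-0.01,0.06]]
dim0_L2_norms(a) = [0.27, 0.41, 0.39]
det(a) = 0.02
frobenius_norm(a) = 0.63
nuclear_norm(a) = 0.97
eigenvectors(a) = [[(0.09+0j), (0.77+0j), (0.77-0j)], [(-0.84+0j), (-0.09-0.45j), (-0.09+0.45j)], [(0.54+0j), (0.27-0.35j), 0.27+0.35j]]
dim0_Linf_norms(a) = [0.26, 0.29, 0.29]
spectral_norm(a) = 0.52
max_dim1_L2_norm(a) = 0.49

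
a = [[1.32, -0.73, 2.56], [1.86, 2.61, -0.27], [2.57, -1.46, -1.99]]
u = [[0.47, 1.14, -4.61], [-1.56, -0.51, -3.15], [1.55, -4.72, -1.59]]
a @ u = [[5.73, -10.21, -7.86],  [-3.62, 2.06, -16.37],  [0.40, 13.07, -4.08]]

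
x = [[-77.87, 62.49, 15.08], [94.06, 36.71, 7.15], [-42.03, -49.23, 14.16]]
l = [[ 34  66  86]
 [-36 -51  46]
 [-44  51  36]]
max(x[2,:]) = 14.16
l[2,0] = -44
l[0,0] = 34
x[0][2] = 15.08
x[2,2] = 14.16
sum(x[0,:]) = -0.3000000000000025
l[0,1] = 66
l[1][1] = -51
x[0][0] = -77.87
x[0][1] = 62.49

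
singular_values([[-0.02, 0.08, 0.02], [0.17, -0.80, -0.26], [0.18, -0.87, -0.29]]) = [1.27, 0.01, 0.0]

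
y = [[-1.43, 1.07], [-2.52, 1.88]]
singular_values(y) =[3.62, 0.0]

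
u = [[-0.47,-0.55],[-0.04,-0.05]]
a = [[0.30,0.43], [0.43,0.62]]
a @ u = [[-0.16, -0.19], [-0.23, -0.27]]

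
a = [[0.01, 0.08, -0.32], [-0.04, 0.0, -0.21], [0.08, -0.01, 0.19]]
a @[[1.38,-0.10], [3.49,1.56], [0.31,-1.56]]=[[0.19, 0.62], [-0.12, 0.33], [0.13, -0.32]]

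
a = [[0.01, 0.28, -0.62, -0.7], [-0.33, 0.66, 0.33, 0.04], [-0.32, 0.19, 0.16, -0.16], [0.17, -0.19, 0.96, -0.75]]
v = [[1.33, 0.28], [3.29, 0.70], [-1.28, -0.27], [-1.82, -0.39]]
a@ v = [[3.00, 0.64], [1.24, 0.26], [0.29, 0.06], [-0.26, -0.05]]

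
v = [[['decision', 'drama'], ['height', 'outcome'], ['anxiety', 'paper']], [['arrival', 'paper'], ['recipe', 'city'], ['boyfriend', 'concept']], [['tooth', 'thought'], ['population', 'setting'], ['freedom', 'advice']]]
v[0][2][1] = 'paper'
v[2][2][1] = 'advice'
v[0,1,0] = 'height'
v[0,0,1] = 'drama'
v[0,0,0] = 'decision'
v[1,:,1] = ['paper', 'city', 'concept']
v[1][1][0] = 'recipe'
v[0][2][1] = 'paper'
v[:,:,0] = [['decision', 'height', 'anxiety'], ['arrival', 'recipe', 'boyfriend'], ['tooth', 'population', 'freedom']]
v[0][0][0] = 'decision'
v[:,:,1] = [['drama', 'outcome', 'paper'], ['paper', 'city', 'concept'], ['thought', 'setting', 'advice']]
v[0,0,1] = 'drama'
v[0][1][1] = 'outcome'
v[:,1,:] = [['height', 'outcome'], ['recipe', 'city'], ['population', 'setting']]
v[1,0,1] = 'paper'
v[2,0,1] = 'thought'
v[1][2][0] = 'boyfriend'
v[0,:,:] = [['decision', 'drama'], ['height', 'outcome'], ['anxiety', 'paper']]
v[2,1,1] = 'setting'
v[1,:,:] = [['arrival', 'paper'], ['recipe', 'city'], ['boyfriend', 'concept']]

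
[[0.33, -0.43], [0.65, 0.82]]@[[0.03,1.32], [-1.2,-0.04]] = [[0.53,0.45],[-0.96,0.83]]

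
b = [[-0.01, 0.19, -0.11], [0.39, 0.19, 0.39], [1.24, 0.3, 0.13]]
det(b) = 0.10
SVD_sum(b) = [[0.02, 0.00, 0.00],[0.47, 0.13, 0.09],[1.21, 0.33, 0.24]] + [[0.02, -0.0, -0.1], [-0.06, 0.01, 0.3], [0.02, -0.00, -0.11]] + [[-0.05,0.19,-0.02],[-0.01,0.05,-0.0],[0.01,-0.02,0.00]]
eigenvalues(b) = [(0.62+0j), (-0.15+0.36j), (-0.15-0.36j)]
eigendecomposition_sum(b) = [[0.08+0.00j, (0.05-0j), 0.02+0.00j], [(0.57+0j), 0.38-0.00j, 0.17+0.00j], [(0.55+0j), 0.36-0.00j, (0.16+0j)]] + [[(-0.04+0.17j), (0.07+0.01j), -0.07-0.04j], [(-0.09-0.24j), (-0.09+0.04j), 0.11-0.01j], [(0.35-0.05j), -0.03-0.14j, -0.02+0.15j]] + [[(-0.04-0.17j),(0.07-0.01j),(-0.07+0.04j)], [(-0.09+0.24j),-0.09-0.04j,0.11+0.01j], [(0.35+0.05j),-0.03+0.14j,(-0.02-0.15j)]]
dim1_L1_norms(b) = [0.31, 0.97, 1.67]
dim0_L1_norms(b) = [1.64, 0.68, 0.63]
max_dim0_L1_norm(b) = 1.64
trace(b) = 0.31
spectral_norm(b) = 1.37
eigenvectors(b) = [[(0.1+0j), (0.14-0.35j), (0.14+0.35j)], [(0.72+0j), 0.13+0.53j, 0.13-0.53j], [(0.69+0j), (-0.75+0j), (-0.75-0j)]]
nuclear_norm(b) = 1.92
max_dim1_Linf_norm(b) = 1.24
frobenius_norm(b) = 1.43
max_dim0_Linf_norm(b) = 1.24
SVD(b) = [[0.01, 0.28, 0.96],[0.36, -0.90, 0.26],[0.93, 0.34, -0.11]] @ diag([1.3685736461286846, 0.34399758469799113, 0.20438159614795862]) @ [[0.95,0.26,0.19], [0.21,-0.04,-0.98], [-0.24,0.97,-0.09]]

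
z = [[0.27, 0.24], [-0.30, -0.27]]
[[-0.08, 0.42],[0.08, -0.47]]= z @[[-0.1, 1.09],[-0.2, 0.54]]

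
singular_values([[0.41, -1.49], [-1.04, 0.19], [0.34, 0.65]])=[1.7, 1.07]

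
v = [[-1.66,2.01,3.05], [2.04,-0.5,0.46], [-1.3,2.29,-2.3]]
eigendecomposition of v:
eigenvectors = [[-0.12-0.62j, -0.12+0.62j, (0.66+0j)], [(-0.27+0.28j), (-0.27-0.28j), (0.72+0j)], [(0.67+0j), (0.67-0j), (0.21+0j)]]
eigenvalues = [(-2.98+2.16j), (-2.98-2.16j), (1.5+0j)]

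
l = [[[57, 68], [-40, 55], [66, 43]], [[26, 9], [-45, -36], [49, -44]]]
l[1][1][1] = -36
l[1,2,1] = -44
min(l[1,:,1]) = -44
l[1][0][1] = 9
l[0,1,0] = -40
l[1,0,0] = 26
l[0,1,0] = -40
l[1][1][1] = -36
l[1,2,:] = [49, -44]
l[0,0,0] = 57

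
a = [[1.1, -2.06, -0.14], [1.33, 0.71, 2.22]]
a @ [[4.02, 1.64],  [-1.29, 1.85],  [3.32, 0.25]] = [[6.61,-2.04], [11.80,4.05]]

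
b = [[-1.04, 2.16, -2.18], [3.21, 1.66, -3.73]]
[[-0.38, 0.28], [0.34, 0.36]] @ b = [[1.29, -0.36, -0.22], [0.80, 1.33, -2.08]]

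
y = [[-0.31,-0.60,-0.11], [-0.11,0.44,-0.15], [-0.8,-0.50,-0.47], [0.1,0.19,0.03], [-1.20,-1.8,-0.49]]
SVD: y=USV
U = [[-0.27, -0.19, -0.45],  [0.1, 0.67, 0.55],  [-0.38, 0.70, -0.53],  [0.08, 0.06, -0.25],  [-0.88, -0.17, 0.4]]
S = [2.53, 0.61, 0.01]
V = [[0.57, 0.79, 0.25], [-0.6, 0.6, -0.53], [-0.56, 0.15, 0.81]]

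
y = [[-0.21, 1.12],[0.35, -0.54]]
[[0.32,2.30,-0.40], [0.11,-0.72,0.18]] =y @ [[1.08,1.55,-0.06], [0.49,2.34,-0.37]]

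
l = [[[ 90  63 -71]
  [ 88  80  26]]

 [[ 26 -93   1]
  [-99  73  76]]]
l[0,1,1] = 80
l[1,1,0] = -99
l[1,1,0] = -99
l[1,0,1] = -93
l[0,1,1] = 80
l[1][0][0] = 26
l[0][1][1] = 80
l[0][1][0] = 88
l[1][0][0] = 26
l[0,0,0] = 90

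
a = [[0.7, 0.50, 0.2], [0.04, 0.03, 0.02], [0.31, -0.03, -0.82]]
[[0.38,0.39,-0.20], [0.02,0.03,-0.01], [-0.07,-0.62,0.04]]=a@[[0.51, -0.09, -0.45], [-0.07, 0.63, 0.33], [0.28, 0.7, -0.23]]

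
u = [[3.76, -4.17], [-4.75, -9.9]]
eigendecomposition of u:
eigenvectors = [[0.95, 0.27], [-0.3, 0.96]]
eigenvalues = [5.08, -11.22]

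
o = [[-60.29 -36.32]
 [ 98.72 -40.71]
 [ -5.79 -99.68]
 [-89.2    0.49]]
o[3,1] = 0.49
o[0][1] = -36.32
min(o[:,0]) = -89.2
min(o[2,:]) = -99.68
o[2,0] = -5.79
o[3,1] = 0.49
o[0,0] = -60.29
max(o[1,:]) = 98.72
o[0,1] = -36.32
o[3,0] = -89.2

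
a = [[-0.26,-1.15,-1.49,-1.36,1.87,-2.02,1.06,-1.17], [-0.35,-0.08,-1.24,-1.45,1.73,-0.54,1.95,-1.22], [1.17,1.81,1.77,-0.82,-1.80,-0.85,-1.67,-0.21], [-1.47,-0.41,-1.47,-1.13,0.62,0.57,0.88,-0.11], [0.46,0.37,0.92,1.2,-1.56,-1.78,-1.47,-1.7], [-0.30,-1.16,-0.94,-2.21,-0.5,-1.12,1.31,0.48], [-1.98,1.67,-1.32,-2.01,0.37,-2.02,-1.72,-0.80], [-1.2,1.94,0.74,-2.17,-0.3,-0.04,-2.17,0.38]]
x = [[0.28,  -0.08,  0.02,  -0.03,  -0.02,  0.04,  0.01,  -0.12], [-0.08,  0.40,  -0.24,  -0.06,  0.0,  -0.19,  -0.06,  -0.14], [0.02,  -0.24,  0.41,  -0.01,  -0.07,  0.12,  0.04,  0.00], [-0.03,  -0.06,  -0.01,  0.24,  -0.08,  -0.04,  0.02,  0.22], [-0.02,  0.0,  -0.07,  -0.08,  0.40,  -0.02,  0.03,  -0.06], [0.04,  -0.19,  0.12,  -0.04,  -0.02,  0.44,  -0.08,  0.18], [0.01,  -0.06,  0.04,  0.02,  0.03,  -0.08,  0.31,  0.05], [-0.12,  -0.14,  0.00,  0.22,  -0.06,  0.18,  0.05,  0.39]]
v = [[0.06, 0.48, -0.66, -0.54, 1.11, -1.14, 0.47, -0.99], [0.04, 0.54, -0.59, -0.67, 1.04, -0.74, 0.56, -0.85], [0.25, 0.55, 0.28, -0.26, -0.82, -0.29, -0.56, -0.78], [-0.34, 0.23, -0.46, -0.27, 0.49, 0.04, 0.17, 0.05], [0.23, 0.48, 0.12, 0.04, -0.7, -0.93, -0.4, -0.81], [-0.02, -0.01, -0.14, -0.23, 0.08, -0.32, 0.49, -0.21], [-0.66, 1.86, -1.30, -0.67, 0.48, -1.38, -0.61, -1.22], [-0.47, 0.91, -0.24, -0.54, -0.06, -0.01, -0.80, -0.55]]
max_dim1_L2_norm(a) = 4.51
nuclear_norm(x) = 2.87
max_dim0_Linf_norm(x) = 0.44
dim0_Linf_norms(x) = [0.28, 0.4, 0.41, 0.24, 0.4, 0.44, 0.31, 0.39]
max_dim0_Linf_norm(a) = 2.21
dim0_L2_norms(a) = [3.06, 3.58, 3.62, 4.58, 3.61, 3.73, 4.48, 2.61]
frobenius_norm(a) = 10.49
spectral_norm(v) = 4.27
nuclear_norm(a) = 23.39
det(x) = 0.00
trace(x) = 2.87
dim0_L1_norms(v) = [2.07, 5.06, 3.79, 3.22, 4.78, 4.85, 4.06, 5.46]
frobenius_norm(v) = 5.16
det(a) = -159.37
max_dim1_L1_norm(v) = 8.18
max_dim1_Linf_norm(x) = 0.44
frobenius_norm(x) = 1.27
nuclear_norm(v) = 9.47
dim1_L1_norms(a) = [10.38, 8.56, 10.1, 6.66, 9.46, 8.02, 11.89, 8.94]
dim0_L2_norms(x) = [0.32, 0.54, 0.5, 0.34, 0.42, 0.54, 0.33, 0.52]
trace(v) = -1.57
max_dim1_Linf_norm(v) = 1.86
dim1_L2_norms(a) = [3.94, 3.51, 3.9, 2.69, 3.65, 3.26, 4.51, 3.92]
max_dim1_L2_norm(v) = 3.17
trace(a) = -3.72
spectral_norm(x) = 0.89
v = a @ x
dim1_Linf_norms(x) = [0.28, 0.4, 0.41, 0.24, 0.4, 0.44, 0.31, 0.39]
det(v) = -0.00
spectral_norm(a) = 6.86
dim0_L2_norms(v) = [0.95, 2.32, 1.69, 1.29, 1.99, 2.19, 1.51, 2.19]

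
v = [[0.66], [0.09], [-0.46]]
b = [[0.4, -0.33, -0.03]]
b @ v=[[0.25]]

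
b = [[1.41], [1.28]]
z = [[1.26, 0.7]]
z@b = [[2.67]]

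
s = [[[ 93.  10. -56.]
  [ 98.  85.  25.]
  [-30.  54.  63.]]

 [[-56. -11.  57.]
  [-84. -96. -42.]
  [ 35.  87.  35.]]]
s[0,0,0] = 93.0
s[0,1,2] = 25.0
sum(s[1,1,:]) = -222.0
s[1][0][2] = 57.0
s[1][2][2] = 35.0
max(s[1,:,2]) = 57.0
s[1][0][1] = -11.0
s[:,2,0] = [-30.0, 35.0]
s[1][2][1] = 87.0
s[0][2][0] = -30.0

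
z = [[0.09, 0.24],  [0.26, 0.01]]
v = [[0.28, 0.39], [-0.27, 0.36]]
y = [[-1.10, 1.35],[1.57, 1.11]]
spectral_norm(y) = 1.94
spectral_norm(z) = 0.30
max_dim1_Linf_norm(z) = 0.26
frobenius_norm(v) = 0.66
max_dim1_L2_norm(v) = 0.48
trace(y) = 0.01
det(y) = -3.34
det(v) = 0.21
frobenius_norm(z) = 0.37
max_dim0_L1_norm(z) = 0.35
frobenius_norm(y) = 2.59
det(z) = -0.06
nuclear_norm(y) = 3.66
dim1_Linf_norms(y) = [1.35, 1.57]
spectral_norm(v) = 0.53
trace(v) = 0.64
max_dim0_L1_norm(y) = 2.67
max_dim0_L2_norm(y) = 1.92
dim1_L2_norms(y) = [1.74, 1.92]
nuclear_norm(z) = 0.51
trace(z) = 0.10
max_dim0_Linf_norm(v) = 0.39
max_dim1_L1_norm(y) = 2.68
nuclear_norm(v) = 0.92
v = z @ y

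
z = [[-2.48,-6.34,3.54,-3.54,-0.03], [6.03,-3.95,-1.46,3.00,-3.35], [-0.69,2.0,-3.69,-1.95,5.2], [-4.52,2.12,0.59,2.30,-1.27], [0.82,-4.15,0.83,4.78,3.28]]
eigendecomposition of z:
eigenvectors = [[0.00+0.54j, 0.00-0.54j, (0.11-0.38j), 0.11+0.38j, (-0.34+0j)],[0.59+0.00j, 0.59-0.00j, -0.19+0.02j, -0.19-0.02j, -0.43+0.00j],[-0.17-0.40j, -0.17+0.40j, (0.26-0.17j), 0.26+0.17j, (-0.83+0j)],[-0.21+0.16j, (-0.21-0.16j), (0.03+0.53j), 0.03-0.53j, (-0.05+0j)],[0.30+0.12j, 0.30-0.12j, (0.65+0j), 0.65-0.00j, -0.10+0.00j]]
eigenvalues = [(-6.27+6.66j), (-6.27-6.66j), (5.22+3.11j), (5.22-3.11j), (-2.43+0j)]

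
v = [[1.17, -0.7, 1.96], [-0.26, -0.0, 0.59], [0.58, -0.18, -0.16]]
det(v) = 0.01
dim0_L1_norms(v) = [2.01, 0.88, 2.71]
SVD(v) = [[-0.99, 0.04, -0.17], [-0.15, -0.67, 0.73], [-0.08, 0.75, 0.66]] @ diag([2.423039052201705, 0.7996708770920687, 0.0028705114986351415]) @ [[-0.48, 0.29, -0.83], [0.82, -0.2, -0.54], [-0.33, -0.94, -0.14]]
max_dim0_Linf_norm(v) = 1.96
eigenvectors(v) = [[-0.96, 0.67, 0.33], [0.04, 0.58, 0.93], [-0.29, -0.46, 0.14]]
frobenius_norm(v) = 2.55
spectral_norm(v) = 2.42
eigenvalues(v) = [1.79, -0.78, -0.0]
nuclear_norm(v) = 3.23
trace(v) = 1.01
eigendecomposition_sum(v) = [[1.4, -0.67, 1.20],[-0.06, 0.03, -0.06],[0.42, -0.2, 0.36]] + [[-0.23,-0.03,0.76],  [-0.2,-0.03,0.65],  [0.16,0.02,-0.52]] + [[0.0, -0.00, -0.0], [0.0, -0.0, -0.00], [0.00, -0.0, -0.0]]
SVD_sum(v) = [[1.14, -0.69, 1.98],  [0.17, -0.11, 0.3],  [0.09, -0.06, 0.16]] + [[0.03, -0.01, -0.02], [-0.43, 0.11, 0.29], [0.49, -0.12, -0.32]] + [[0.00, 0.00, 0.0], [-0.0, -0.0, -0.0], [-0.00, -0.00, -0.00]]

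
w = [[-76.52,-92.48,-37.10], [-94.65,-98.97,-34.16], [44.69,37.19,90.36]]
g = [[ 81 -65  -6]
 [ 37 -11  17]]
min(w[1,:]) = -98.97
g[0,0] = 81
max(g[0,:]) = 81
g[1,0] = 37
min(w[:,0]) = -94.65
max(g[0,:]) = 81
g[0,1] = -65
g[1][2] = 17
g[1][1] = -11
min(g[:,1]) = -65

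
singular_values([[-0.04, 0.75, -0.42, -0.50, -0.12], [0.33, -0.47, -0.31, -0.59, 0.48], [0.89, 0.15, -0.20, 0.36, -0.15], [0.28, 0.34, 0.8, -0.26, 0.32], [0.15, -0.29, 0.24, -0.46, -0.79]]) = [1.01, 1.01, 1.0, 1.0, 1.0]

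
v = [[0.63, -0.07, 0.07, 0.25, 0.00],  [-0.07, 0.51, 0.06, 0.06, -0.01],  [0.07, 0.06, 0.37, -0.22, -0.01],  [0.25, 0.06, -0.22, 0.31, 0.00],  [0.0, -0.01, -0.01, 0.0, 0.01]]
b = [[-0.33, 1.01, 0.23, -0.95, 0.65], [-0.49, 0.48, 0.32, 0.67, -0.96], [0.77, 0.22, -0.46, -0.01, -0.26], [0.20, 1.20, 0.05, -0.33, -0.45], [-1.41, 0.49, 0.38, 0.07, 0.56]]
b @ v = [[-0.5,0.49,0.33,-0.37,-0.01], [-0.15,0.35,-0.02,0.04,-0.02], [0.44,0.03,-0.1,0.30,-0.00], [-0.04,0.59,0.18,0.01,-0.02], [-0.88,0.37,0.05,-0.38,-0.0]]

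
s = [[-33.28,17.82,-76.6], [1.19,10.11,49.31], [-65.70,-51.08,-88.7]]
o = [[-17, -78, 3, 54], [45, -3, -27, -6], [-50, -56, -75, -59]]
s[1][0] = 1.19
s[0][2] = -76.6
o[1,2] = -27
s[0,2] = -76.6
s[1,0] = 1.19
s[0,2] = -76.6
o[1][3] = -6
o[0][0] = -17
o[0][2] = 3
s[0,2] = -76.6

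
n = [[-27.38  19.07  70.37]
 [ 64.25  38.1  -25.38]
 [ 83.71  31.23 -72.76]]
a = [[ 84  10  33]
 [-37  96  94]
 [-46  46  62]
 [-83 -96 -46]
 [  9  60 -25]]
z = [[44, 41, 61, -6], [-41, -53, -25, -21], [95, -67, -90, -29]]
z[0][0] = 44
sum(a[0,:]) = 127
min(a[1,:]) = -37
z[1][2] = -25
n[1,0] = 64.25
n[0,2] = 70.37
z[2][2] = -90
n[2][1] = 31.23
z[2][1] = -67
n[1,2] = -25.38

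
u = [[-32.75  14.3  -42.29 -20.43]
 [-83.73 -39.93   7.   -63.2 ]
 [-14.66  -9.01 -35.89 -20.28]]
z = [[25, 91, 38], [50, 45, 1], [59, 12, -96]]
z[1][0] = 50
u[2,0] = -14.66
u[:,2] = [-42.29, 7.0, -35.89]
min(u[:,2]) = -42.29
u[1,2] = 7.0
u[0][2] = -42.29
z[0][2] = 38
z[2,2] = -96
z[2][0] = 59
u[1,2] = 7.0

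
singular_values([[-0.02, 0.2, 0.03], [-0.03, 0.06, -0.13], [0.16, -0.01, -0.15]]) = [0.24, 0.21, 0.1]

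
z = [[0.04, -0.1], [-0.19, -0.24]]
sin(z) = [[0.04, -0.10],[-0.19, -0.24]]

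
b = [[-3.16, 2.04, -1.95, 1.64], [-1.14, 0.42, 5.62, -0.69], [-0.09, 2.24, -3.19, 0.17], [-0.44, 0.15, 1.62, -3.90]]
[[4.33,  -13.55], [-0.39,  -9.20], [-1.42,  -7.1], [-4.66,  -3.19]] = b @ [[-1.25, 2.05], [-0.92, -4.36], [-0.10, -0.89], [1.26, 0.05]]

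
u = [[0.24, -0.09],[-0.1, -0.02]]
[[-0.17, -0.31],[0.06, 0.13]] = u@ [[-0.62,  -1.27], [0.24,  0.06]]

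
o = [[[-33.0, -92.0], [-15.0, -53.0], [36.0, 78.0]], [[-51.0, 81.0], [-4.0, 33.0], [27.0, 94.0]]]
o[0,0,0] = -33.0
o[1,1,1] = 33.0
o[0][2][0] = 36.0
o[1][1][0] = -4.0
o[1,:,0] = [-51.0, -4.0, 27.0]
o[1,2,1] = 94.0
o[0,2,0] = 36.0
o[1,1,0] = -4.0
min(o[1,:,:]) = -51.0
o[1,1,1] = 33.0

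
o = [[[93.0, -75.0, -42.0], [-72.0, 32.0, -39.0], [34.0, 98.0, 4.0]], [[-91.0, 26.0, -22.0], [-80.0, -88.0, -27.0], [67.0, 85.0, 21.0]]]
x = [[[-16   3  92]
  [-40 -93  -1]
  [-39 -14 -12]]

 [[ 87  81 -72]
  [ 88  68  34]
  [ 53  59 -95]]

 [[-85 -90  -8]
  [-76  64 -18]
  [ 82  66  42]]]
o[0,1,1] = 32.0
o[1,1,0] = -80.0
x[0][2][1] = -14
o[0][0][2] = -42.0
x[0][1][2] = -1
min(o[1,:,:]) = -91.0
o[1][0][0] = -91.0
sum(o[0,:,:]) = 33.0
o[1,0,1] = 26.0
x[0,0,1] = 3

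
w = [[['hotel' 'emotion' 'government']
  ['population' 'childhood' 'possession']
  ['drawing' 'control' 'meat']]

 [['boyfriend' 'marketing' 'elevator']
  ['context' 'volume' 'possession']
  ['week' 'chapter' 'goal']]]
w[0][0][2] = 'government'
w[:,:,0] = [['hotel', 'population', 'drawing'], ['boyfriend', 'context', 'week']]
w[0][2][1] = 'control'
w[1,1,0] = 'context'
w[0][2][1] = 'control'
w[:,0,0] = ['hotel', 'boyfriend']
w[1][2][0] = 'week'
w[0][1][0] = 'population'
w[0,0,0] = 'hotel'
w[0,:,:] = [['hotel', 'emotion', 'government'], ['population', 'childhood', 'possession'], ['drawing', 'control', 'meat']]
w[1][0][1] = 'marketing'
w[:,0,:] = [['hotel', 'emotion', 'government'], ['boyfriend', 'marketing', 'elevator']]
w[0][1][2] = 'possession'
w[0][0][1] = 'emotion'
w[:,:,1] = [['emotion', 'childhood', 'control'], ['marketing', 'volume', 'chapter']]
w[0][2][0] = 'drawing'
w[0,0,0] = 'hotel'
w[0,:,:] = [['hotel', 'emotion', 'government'], ['population', 'childhood', 'possession'], ['drawing', 'control', 'meat']]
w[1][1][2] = 'possession'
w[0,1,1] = 'childhood'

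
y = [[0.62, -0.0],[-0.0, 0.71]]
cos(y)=[[0.81,0.00], [0.0,0.76]]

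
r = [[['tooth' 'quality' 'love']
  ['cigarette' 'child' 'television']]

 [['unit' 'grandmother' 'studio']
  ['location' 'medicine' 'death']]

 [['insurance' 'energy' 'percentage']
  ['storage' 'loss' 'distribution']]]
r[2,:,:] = [['insurance', 'energy', 'percentage'], ['storage', 'loss', 'distribution']]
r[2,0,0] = 'insurance'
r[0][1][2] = 'television'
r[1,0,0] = 'unit'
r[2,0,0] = 'insurance'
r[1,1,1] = 'medicine'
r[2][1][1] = 'loss'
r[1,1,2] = 'death'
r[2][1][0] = 'storage'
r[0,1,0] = 'cigarette'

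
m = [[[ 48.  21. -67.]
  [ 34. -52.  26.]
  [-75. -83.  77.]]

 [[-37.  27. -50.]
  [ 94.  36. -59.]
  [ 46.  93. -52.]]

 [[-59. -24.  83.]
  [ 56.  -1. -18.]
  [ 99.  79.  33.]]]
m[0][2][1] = -83.0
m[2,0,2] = 83.0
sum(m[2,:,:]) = 248.0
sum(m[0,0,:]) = 2.0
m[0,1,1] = -52.0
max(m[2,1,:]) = 56.0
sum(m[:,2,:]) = 217.0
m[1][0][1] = 27.0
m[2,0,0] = -59.0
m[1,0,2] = -50.0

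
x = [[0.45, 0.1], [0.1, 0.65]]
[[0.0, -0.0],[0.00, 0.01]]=x @ [[0.01, -0.01], [0.00, 0.01]]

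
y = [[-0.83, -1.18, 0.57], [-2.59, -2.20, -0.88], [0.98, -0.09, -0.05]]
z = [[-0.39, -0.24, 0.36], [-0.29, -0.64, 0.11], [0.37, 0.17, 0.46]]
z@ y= [[1.3, 0.96, -0.03], [2.01, 1.74, 0.39], [-0.30, -0.85, 0.04]]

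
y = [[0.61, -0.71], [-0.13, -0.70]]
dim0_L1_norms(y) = [0.74, 1.41]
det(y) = -0.52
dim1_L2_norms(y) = [0.94, 0.71]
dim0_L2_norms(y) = [0.62, 1.0]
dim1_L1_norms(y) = [1.32, 0.83]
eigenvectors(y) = [[1.0, 0.46],  [-0.09, 0.89]]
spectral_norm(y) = 1.07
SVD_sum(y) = [[0.37, -0.82], [0.24, -0.53]] + [[0.24, 0.11], [-0.37, -0.17]]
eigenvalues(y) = [0.68, -0.77]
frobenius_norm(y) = 1.18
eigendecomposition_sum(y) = [[0.65, -0.33], [-0.06, 0.03]] + [[-0.04, -0.38], [-0.07, -0.73]]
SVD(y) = [[0.84,0.55], [0.55,-0.84]] @ diag([1.0715612235065075, 0.48461999987334015]) @ [[0.41, -0.91], [0.91, 0.41]]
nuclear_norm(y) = 1.56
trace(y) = -0.09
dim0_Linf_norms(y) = [0.61, 0.71]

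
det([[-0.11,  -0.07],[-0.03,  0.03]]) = -0.005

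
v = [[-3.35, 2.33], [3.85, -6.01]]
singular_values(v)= [8.11, 1.38]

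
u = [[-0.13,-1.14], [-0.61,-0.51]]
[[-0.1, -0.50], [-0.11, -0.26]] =u@ [[0.12, 0.07], [0.07, 0.43]]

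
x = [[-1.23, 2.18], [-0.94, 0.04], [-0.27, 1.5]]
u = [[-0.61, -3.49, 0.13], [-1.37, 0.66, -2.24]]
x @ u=[[-2.24, 5.73, -5.04],[0.52, 3.31, -0.21],[-1.89, 1.93, -3.4]]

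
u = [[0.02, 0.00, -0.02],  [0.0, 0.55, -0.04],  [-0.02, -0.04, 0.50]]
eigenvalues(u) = [0.02, 0.48, 0.57]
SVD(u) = [[0.02, 0.04, -1.0], [0.87, -0.49, -0.0], [-0.49, -0.87, -0.04]] @ diag([0.5723410942119294, 0.47849603581501804, 0.019162869973052353]) @ [[0.02,0.87,-0.49],[0.04,-0.49,-0.87],[-1.0,-0.0,-0.04]]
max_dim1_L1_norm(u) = 0.59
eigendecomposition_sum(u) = [[0.02, 0.0, 0.00], [0.00, 0.0, 0.0], [0.00, 0.00, 0.00]] + [[0.0, -0.01, -0.02],[-0.01, 0.11, 0.2],[-0.02, 0.2, 0.36]] + [[0.0, 0.01, -0.00], [0.01, 0.44, -0.24], [-0.0, -0.24, 0.14]]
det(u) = 0.01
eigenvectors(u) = [[-1.00, 0.04, 0.02], [-0.00, -0.49, 0.87], [-0.04, -0.87, -0.49]]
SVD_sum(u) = [[0.0, 0.01, -0.00], [0.01, 0.44, -0.24], [-0.00, -0.24, 0.14]] + [[0.0, -0.01, -0.02],  [-0.01, 0.11, 0.20],  [-0.02, 0.2, 0.36]] + [[0.02,0.00,0.0],  [0.0,0.00,0.00],  [0.0,0.0,0.0]]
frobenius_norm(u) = 0.75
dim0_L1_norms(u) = [0.04, 0.59, 0.56]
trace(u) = 1.07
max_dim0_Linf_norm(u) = 0.55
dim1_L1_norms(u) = [0.04, 0.59, 0.56]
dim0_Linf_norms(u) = [0.02, 0.55, 0.5]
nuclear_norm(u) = 1.07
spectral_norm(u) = 0.57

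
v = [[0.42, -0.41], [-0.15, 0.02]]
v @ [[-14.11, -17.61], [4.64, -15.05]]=[[-7.83,-1.23], [2.21,2.34]]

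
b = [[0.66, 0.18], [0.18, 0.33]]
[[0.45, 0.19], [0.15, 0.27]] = b @[[0.66,0.08], [0.08,0.78]]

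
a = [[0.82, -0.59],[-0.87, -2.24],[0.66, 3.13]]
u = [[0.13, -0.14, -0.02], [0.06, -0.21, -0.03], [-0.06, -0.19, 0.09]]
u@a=[[0.22, 0.17], [0.21, 0.34], [0.18, 0.74]]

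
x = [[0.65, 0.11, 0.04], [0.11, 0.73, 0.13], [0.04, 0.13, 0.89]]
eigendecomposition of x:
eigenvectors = [[-0.27, -0.76, -0.6], [-0.52, 0.64, -0.57], [-0.81, -0.16, 0.56]]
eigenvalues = [0.99, 0.57, 0.72]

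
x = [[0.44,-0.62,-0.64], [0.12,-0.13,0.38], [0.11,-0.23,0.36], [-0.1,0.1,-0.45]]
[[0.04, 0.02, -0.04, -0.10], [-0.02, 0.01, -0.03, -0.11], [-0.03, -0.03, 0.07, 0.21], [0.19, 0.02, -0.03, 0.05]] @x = [[0.03,-0.03,0.01], [0.0,0.01,0.06], [-0.03,0.03,-0.06], [0.08,-0.11,-0.15]]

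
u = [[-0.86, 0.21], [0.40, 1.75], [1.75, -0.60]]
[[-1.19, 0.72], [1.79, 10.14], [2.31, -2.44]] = u @ [[1.55,0.55], [0.67,5.67]]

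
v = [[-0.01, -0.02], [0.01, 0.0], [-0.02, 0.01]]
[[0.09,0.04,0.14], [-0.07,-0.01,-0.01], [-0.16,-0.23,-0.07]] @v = [[-0.00, -0.00], [0.00, 0.00], [0.00, 0.0]]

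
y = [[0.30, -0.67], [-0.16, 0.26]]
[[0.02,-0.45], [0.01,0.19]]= y@ [[-0.26, -0.32], [-0.14, 0.53]]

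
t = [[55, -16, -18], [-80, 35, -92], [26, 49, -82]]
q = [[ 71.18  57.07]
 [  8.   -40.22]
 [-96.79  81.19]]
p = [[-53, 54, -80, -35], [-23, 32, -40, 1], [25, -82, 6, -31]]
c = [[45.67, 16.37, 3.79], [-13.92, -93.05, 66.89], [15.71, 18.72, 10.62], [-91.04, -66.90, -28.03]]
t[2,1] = 49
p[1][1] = 32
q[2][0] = -96.79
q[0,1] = 57.07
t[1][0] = -80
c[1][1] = -93.05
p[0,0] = -53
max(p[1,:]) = 32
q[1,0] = 8.0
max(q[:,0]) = 71.18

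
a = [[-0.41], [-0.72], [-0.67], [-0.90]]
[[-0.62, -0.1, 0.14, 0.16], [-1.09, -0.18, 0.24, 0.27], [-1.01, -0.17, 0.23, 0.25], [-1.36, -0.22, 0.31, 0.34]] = a @ [[1.51, 0.25, -0.34, -0.38]]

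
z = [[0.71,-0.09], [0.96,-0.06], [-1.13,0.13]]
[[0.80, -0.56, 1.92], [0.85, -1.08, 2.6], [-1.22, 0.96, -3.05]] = z@ [[0.66, -1.45, 2.72],[-3.67, -5.25, 0.15]]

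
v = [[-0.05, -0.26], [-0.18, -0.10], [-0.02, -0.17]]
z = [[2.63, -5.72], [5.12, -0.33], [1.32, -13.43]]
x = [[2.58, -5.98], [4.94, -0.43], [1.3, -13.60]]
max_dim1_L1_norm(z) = 14.75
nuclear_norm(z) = 20.15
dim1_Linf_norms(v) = [0.26, 0.18, 0.17]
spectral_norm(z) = 14.82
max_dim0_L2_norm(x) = 14.86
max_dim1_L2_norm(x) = 13.66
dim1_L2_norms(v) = [0.26, 0.21, 0.17]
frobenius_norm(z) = 15.75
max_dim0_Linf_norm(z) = 13.43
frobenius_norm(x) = 15.93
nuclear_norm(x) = 20.21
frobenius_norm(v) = 0.38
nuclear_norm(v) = 0.49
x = v + z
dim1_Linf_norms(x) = [5.98, 4.94, 13.6]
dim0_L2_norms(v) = [0.19, 0.33]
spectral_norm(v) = 0.35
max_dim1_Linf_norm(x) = 13.6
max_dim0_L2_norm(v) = 0.33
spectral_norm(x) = 15.08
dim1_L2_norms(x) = [6.51, 4.96, 13.66]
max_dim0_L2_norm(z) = 14.6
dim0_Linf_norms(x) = [4.94, 13.6]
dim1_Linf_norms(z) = [5.72, 5.12, 13.43]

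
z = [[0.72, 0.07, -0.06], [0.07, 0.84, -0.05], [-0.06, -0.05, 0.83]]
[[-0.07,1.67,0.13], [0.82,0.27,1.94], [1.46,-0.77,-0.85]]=z @ [[-0.05, 2.25, -0.11],[1.09, 0.09, 2.27],[1.82, -0.76, -0.89]]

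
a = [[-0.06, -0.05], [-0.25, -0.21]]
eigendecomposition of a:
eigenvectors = [[0.64, 0.23], [-0.77, 0.97]]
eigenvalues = [-0.0, -0.27]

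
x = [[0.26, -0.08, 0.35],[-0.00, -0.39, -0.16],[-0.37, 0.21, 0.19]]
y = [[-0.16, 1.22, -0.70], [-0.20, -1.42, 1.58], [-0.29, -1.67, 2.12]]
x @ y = [[-0.13, -0.15, 0.43], [0.12, 0.82, -0.96], [-0.04, -1.07, 0.99]]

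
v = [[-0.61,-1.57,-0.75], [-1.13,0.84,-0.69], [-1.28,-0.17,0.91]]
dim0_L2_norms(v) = [1.81, 1.79, 1.37]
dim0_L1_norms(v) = [3.02, 2.58, 2.35]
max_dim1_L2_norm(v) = 1.84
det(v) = -4.35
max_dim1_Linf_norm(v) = 1.57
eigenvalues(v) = [(-1.85+0j), (1.49+0.36j), (1.49-0.36j)]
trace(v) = 1.14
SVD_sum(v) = [[-1.13,-1.19,-0.36], [-0.21,-0.22,-0.07], [-0.53,-0.56,-0.17]] + [[0.52, -0.45, -0.14], [-0.92, 0.8, 0.24], [-0.75, 0.65, 0.19]] + [[0.00,0.08,-0.25], [0.0,0.26,-0.86], [-0.00,-0.27,0.88]]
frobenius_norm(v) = 2.89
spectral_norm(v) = 1.88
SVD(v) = [[-0.89, 0.4, -0.20],[-0.17, -0.71, -0.68],[-0.42, -0.58, 0.7]] @ diag([1.8838402417175881, 1.7526797369876204, 1.316343299917778]) @ [[0.67, 0.71, 0.22], [0.74, -0.64, -0.19], [-0.0, -0.29, 0.96]]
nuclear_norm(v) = 4.95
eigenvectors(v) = [[(0.8+0j), (0.36+0.27j), (0.36-0.27j)],[(0.44+0j), (-0.05-0.45j), -0.05+0.45j],[0.40+0.00j, -0.77+0.00j, (-0.77-0j)]]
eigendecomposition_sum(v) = [[-1.19-0.00j, (-0.73+0j), -0.51+0.00j], [(-0.65-0j), -0.40+0.00j, (-0.28+0j)], [(-0.59-0j), -0.36+0.00j, -0.25+0.00j]] + [[(0.29-0.05j),  (-0.42+0.46j),  -0.12-0.40j], [(-0.24-0.18j),  (0.62-0.01j),  -0.21+0.36j], [(-0.34+0.37j),  0.10-1.06j,  (0.58+0.42j)]] + [[(0.29+0.05j), (-0.42-0.46j), -0.12+0.40j], [(-0.24+0.18j), 0.62+0.01j, (-0.21-0.36j)], [(-0.34-0.37j), (0.1+1.06j), (0.58-0.42j)]]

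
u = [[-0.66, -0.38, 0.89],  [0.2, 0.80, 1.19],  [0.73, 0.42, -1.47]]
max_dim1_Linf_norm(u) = 1.47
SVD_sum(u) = [[-0.38, -0.07, 1.02], [-0.35, -0.06, 0.92], [0.58, 0.11, -1.55]] + [[-0.23, -0.35, -0.11], [0.56, 0.86, 0.27], [0.18, 0.28, 0.09]] + [[-0.05, 0.04, -0.02], [-0.01, 0.01, -0.00], [-0.04, 0.03, -0.01]]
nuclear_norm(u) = 3.49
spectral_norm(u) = 2.22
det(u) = 0.22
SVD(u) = [[-0.49,0.36,0.79],[-0.45,-0.89,0.12],[0.75,-0.29,0.60]] @ diag([2.2150982336426797, 1.1936779694526682, 0.08290187305743936]) @ [[0.35, 0.06, -0.93], [-0.53, -0.81, -0.26], [-0.77, 0.58, -0.25]]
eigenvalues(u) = [-2.13, -0.11, 0.91]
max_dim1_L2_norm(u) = 1.69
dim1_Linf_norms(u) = [0.89, 1.19, 1.47]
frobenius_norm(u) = 2.52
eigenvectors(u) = [[0.55, -0.81, 0.17],  [0.28, 0.53, -0.98],  [-0.79, -0.27, -0.12]]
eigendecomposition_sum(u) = [[-0.5, -0.22, 1.06], [-0.26, -0.11, 0.55], [0.71, 0.31, -1.52]] + [[-0.09, -0.01, -0.07], [0.06, 0.01, 0.05], [-0.03, -0.0, -0.02]] + [[-0.07,-0.16,-0.1], [0.39,0.91,0.60], [0.05,0.11,0.07]]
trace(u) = -1.33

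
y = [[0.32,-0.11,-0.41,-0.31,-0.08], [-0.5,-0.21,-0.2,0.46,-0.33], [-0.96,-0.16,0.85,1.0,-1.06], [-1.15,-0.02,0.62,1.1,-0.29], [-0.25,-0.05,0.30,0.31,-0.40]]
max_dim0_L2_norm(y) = 1.63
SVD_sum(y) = [[0.29, 0.03, -0.19, -0.29, 0.19], [-0.37, -0.04, 0.25, 0.37, -0.25], [-1.12, -0.11, 0.75, 1.12, -0.75], [-0.99, -0.10, 0.66, 0.99, -0.66], [-0.36, -0.04, 0.24, 0.36, -0.24]] + [[0.1, -0.09, -0.04, -0.07, -0.28], [0.04, -0.03, -0.02, -0.03, -0.11], [0.11, -0.09, -0.05, -0.07, -0.31], [-0.13, 0.11, 0.06, 0.09, 0.36], [0.06, -0.05, -0.03, -0.04, -0.16]] + [[-0.07, -0.06, -0.17, 0.05, 0.01],[-0.17, -0.14, -0.43, 0.12, 0.02],[0.06, 0.05, 0.15, -0.04, -0.01],[-0.04, -0.03, -0.09, 0.03, 0.00],[0.04, 0.03, 0.09, -0.02, -0.00]] + [[0.0,  0.00,  -0.00,  0.0,  0.0], [0.0,  0.0,  -0.0,  0.00,  0.00], [-0.01,  -0.00,  0.00,  -0.01,  -0.0], [0.0,  0.00,  -0.0,  0.00,  0.0], [0.01,  0.0,  -0.0,  0.02,  0.00]] + [[-0.0, 0.0, -0.0, -0.00, -0.0], [0.00, -0.0, 0.00, 0.00, 0.00], [0.0, -0.0, 0.00, 0.00, 0.00], [-0.00, 0.0, -0.00, -0.0, -0.00], [0.00, -0.00, 0.00, 0.0, 0.0]]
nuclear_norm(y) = 4.01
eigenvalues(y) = [2.05, -0.38, -0.14, -0.0, 0.13]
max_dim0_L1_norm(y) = 3.18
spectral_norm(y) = 2.73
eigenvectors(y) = [[0.29, -0.37, 0.30, -0.19, 0.16], [-0.12, -0.87, 0.89, 0.9, 0.75], [-0.62, -0.25, -0.07, -0.26, -0.44], [-0.69, -0.2, 0.28, -0.11, 0.45], [-0.19, -0.01, -0.21, -0.27, -0.13]]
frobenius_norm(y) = 2.87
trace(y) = 1.66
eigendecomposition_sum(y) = [[0.44, 0.00, -0.33, -0.43, 0.18], [-0.19, -0.0, 0.14, 0.18, -0.07], [-0.95, -0.0, 0.70, 0.92, -0.38], [-1.05, -0.0, 0.78, 1.03, -0.43], [-0.29, -0.0, 0.22, 0.28, -0.12]] + [[-0.06, -0.17, 0.03, 0.15, -0.62], [-0.13, -0.41, 0.06, 0.36, -1.46], [-0.04, -0.12, 0.02, 0.10, -0.42], [-0.03, -0.09, 0.01, 0.08, -0.33], [-0.0, -0.0, 0.0, 0.0, -0.02]] + [[-0.06, 0.05, -0.07, -0.05, 0.3],  [-0.17, 0.16, -0.21, -0.15, 0.89],  [0.01, -0.01, 0.02, 0.01, -0.07],  [-0.05, 0.05, -0.07, -0.05, 0.28],  [0.04, -0.04, 0.05, 0.04, -0.21]] + [[-0.00, 0.0, -0.0, -0.00, 0.00], [0.01, -0.0, 0.00, 0.0, -0.00], [-0.00, 0.00, -0.0, -0.00, 0.00], [-0.00, 0.00, -0.00, -0.00, 0.0], [-0.0, 0.00, -0.00, -0.0, 0.0]] + [[-0.00,0.01,-0.04,0.01,0.06], [-0.02,0.05,-0.19,0.07,0.31], [0.01,-0.03,0.11,-0.04,-0.18], [-0.01,0.03,-0.11,0.04,0.18], [0.0,-0.01,0.03,-0.01,-0.06]]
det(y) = -0.00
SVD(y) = [[-0.18,0.48,-0.34,0.01,0.79], [0.23,0.18,-0.85,0.04,-0.43], [0.70,0.52,0.30,-0.38,-0.03], [0.61,-0.62,-0.19,0.09,0.44], [0.22,0.27,0.18,0.92,-0.05]] @ diag([2.7320976672953656, 0.664551803710953, 0.5821525000736222, 0.024631818276940866, 0.0022308586108706683]) @ [[-0.59,  -0.06,  0.39,  0.59,  -0.39], [0.31,  -0.27,  -0.14,  -0.21,  -0.88], [0.34,  0.28,  0.86,  -0.23,  -0.05], [0.63,  0.21,  -0.12,  0.73,  0.0], [-0.21,  0.9,  -0.26,  -0.13,  -0.27]]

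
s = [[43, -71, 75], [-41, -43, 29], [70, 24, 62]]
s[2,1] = 24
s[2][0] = 70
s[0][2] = 75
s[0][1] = -71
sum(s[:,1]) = -90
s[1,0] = -41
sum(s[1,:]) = -55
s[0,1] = -71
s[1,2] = 29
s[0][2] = 75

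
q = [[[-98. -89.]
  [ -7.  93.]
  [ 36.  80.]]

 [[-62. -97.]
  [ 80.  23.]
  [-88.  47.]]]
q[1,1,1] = 23.0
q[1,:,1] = [-97.0, 23.0, 47.0]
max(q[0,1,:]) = 93.0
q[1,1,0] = 80.0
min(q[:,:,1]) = -97.0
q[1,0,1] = -97.0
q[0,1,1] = 93.0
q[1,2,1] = 47.0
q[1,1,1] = 23.0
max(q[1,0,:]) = -62.0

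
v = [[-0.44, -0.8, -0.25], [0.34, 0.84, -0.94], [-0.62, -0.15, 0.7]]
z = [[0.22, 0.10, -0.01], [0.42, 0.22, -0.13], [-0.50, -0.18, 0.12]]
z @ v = [[-0.06,-0.09,-0.16], [-0.03,-0.13,-0.4], [0.08,0.23,0.38]]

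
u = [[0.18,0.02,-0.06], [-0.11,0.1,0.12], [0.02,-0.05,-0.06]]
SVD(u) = [[-0.67,-0.73,0.17], [0.70,-0.54,0.46], [-0.24,0.43,0.87]] @ diag([0.255170444626579, 0.11914076686264047, 0.009670670114110378]) @ [[-0.79, 0.27, 0.55], [-0.53, -0.75, -0.39], [-0.3, 0.60, -0.74]]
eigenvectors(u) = [[(-0.45-0.2j), (-0.45+0.2j), (0.29+0j)], [(0.83+0j), (0.83-0j), (-0.53+0j)], [-0.28+0.02j, -0.28-0.02j, 0.80+0.00j]]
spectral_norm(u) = 0.26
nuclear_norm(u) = 0.38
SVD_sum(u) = [[0.13,-0.05,-0.09], [-0.14,0.05,0.1], [0.05,-0.02,-0.03]] + [[0.05, 0.07, 0.03], [0.03, 0.05, 0.03], [-0.03, -0.04, -0.02]] + [[-0.0, 0.00, -0.0], [-0.0, 0.00, -0.00], [-0.00, 0.01, -0.01]]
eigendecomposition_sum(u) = [[(0.09-0.12j), 0.01-0.09j, -0.03-0.02j],[(-0.06+0.25j), (0.05+0.15j), 0.05+0.01j],[(0.01-0.08j), -0.02-0.05j, (-0.02-0j)]] + [[0.09+0.12j, (0.01+0.09j), (-0.03+0.02j)], [(-0.06-0.25j), 0.05-0.15j, (0.05-0.01j)], [0.01+0.08j, -0.02+0.05j, -0.02+0.00j]] + [[(-0-0j), -0.00-0.00j, (-0.01-0j)], [0j, (0.01+0j), 0.02+0.00j], [(-0-0j), (-0.01-0j), -0.02-0.00j]]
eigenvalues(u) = [(0.12+0.03j), (0.12-0.03j), (-0.02+0j)]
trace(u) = 0.22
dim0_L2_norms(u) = [0.21, 0.11, 0.15]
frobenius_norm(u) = 0.28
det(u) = -0.00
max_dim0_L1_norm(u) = 0.31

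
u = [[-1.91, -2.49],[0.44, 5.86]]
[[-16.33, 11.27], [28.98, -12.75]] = u @ [[2.33, -3.4], [4.77, -1.92]]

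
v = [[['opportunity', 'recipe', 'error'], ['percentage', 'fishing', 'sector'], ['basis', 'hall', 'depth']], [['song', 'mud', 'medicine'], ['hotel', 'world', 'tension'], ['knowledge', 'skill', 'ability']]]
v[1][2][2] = 'ability'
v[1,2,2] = 'ability'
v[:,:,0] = [['opportunity', 'percentage', 'basis'], ['song', 'hotel', 'knowledge']]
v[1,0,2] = 'medicine'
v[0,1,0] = 'percentage'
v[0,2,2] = 'depth'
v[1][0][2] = 'medicine'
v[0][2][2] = 'depth'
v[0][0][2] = 'error'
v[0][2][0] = 'basis'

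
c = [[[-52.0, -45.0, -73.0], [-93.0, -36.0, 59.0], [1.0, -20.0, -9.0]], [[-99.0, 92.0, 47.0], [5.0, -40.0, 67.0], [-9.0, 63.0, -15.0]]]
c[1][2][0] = -9.0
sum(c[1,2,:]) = 39.0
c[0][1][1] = -36.0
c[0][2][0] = 1.0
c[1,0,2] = 47.0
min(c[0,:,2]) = -73.0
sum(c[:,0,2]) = -26.0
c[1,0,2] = 47.0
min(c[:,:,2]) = -73.0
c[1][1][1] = -40.0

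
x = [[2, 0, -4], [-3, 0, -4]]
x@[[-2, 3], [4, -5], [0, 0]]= [[-4, 6], [6, -9]]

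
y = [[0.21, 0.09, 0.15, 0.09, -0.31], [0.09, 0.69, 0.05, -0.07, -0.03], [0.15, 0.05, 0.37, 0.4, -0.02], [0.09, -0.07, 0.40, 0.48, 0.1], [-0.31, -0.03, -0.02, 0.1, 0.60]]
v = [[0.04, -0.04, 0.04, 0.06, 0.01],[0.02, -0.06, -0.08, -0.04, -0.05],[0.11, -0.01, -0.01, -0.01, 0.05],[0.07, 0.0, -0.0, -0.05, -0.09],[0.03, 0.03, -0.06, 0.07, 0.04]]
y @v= [[0.02, -0.02, 0.02, -0.02, -0.02], [0.02, -0.05, -0.05, -0.02, -0.03], [0.08, -0.01, -0.0, -0.02, -0.02], [0.08, -0.0, -0.0, -0.01, -0.01], [0.01, 0.03, -0.05, 0.02, 0.01]]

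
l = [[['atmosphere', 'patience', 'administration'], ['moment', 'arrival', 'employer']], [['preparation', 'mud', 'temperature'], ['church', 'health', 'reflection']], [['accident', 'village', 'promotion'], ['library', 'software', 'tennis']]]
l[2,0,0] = 'accident'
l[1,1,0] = 'church'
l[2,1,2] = 'tennis'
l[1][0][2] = 'temperature'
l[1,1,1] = 'health'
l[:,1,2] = ['employer', 'reflection', 'tennis']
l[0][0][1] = 'patience'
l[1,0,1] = 'mud'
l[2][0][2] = 'promotion'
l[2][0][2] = 'promotion'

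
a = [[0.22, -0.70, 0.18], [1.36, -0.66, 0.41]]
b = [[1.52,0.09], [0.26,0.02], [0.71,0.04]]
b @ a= [[0.46, -1.12, 0.31],[0.08, -0.2, 0.06],[0.21, -0.52, 0.14]]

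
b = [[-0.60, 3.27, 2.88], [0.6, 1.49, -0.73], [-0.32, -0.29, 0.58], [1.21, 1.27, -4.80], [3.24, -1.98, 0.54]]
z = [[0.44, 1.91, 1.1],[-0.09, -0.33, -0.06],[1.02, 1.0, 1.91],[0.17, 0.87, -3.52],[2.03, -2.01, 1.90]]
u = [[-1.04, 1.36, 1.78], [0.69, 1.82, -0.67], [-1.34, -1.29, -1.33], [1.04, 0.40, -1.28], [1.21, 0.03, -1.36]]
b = u + z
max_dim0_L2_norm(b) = 5.7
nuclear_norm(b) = 13.32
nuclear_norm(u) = 7.65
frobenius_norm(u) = 4.66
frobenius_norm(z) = 5.98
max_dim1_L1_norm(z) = 5.94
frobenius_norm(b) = 7.99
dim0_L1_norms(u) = [5.32, 4.9, 6.42]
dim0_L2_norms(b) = [3.58, 4.3, 5.7]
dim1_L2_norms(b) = [4.4, 1.76, 0.72, 5.11, 3.84]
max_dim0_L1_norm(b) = 9.53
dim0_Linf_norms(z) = [2.03, 2.01, 3.52]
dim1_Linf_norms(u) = [1.78, 1.82, 1.34, 1.28, 1.36]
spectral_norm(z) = 4.85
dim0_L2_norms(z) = [2.32, 3.09, 4.57]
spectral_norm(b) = 5.90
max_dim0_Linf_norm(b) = 4.8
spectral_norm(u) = 3.38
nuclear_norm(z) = 9.67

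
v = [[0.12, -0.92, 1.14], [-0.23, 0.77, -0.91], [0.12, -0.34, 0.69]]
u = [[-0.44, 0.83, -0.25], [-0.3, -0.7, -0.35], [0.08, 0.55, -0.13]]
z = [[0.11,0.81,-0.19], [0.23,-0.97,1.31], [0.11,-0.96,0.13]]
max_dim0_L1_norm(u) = 2.08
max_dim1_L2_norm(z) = 1.65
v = u @ z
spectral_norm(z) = 1.94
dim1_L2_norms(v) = [1.47, 1.21, 0.78]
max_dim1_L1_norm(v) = 2.18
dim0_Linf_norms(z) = [0.23, 0.97, 1.31]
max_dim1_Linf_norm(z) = 1.31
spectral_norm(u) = 1.22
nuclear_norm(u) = 2.08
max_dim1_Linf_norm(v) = 1.14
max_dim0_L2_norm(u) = 1.22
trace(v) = 1.58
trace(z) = -0.73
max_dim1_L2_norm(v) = 1.47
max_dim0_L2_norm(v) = 1.61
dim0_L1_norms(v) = [0.47, 2.03, 2.74]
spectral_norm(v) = 2.05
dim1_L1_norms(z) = [1.11, 2.51, 1.2]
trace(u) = -1.27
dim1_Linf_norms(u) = [0.83, 0.7, 0.55]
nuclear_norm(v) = 2.32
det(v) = -0.04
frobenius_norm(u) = 1.40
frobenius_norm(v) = 2.06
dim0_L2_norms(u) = [0.54, 1.22, 0.45]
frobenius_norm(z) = 2.09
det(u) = -0.15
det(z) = 0.24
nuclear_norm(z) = 2.86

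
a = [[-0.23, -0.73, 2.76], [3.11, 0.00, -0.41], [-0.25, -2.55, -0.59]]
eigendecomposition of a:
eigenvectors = [[-0.16-0.57j, -0.16+0.57j, -0.48+0.00j], [(-0.61+0j), -0.61-0.00j, (0.61+0j)], [(0.31-0.42j), (0.31+0.42j), (0.63+0j)]]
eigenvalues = [(1.03+2.63j), (1.03-2.63j), (-2.88+0j)]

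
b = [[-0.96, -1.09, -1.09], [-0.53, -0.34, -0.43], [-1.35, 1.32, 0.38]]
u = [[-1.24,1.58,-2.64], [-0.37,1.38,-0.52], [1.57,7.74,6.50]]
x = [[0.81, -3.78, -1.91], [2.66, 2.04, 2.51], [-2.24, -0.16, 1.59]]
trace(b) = -0.92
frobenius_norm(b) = 2.75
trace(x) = 4.44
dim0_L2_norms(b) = [1.74, 1.75, 1.23]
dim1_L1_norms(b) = [3.14, 1.3, 3.05]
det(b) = -0.01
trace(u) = 6.64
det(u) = -0.32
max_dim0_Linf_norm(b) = 1.35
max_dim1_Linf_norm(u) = 7.74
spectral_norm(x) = 5.34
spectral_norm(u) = 10.27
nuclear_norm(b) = 3.89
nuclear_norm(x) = 10.56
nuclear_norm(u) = 13.80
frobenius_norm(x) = 6.61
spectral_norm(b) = 2.07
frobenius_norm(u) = 10.86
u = b @ x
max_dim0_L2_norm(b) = 1.75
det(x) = 32.28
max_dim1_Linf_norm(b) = 1.35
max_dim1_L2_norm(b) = 1.93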